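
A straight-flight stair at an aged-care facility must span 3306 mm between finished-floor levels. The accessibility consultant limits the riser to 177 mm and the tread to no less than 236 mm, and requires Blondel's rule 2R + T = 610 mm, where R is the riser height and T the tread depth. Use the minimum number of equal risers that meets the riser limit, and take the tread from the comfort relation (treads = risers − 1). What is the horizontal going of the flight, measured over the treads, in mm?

4716 mm

3306 / 177 = 18.678 → round up to 19 risers.
Riser R = 3306 / 19 = 174 mm, within the 177 mm limit.
From 2R + T = 610: T = 610 − 348 = 262 mm.
Treads = 19 − 1 = 18; going = 18 × 262 = 4716 mm.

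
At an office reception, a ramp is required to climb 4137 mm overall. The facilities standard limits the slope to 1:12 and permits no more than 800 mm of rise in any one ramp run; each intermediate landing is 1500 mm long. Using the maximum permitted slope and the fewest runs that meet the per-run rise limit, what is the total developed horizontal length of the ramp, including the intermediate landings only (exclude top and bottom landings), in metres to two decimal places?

4137 / 800 = 5.17, so 6 ramp runs are needed. That means 5 intermediate landings.
Horizontal run for 4137 mm of rise at 1:12 is 4137 × 12 = 49644 mm.
5 intermediate landings contribute 5 × 1500 = 7500 mm.
Developed length = 49644 + 7500 = 57144 mm.
= 57.14 m.

57.14 m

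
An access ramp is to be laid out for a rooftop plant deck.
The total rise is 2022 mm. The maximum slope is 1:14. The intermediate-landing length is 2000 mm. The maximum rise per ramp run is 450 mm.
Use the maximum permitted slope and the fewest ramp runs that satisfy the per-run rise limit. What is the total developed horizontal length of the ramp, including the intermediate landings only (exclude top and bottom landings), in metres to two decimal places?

At most 450 each: 2022/450 = 4.49, giving 5 ramp runs. That means 4 intermediate landings.
Ramp run (horizontal) at 1:14: 2022 × 14 = 28308 mm.
4 intermediate landings contribute 4 × 2000 = 8000 mm.
Developed length = 28308 + 8000 = 36308 mm.
= 36.31 m.

36.31 m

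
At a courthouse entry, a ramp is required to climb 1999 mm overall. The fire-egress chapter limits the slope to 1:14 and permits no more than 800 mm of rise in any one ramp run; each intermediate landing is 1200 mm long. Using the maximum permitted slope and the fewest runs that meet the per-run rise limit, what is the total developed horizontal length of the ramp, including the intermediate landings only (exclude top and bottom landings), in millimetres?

At most 800 each: 1999/800 = 2.50, giving 3 ramp runs. That means 2 intermediate landings.
Horizontal run for 1999 mm of rise at 1:14 is 1999 × 14 = 27986 mm.
Intermediate landings: 2 × 1200 = 2400 mm.
Total developed length = 27986 + 2400 = 30386 mm.

30386 mm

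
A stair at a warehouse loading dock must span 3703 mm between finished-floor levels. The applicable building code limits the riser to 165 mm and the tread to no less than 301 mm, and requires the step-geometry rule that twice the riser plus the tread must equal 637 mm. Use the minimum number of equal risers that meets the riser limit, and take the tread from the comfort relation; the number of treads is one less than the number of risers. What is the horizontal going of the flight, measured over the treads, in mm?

6930 mm

3703 / 165 = 22.442 → round up to 23 risers.
R = 3703 ÷ 23 = 161 mm.
From 2R + T = 637: T = 637 − 322 = 315 mm.
Treads = 23 − 1 = 22; going = 22 × 315 = 6930 mm.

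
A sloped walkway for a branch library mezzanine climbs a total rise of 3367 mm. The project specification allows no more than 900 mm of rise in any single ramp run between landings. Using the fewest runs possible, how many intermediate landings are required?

3 intermediate landings

3367 / 900 = 3.74, so 4 ramp runs are needed.
4 runs are separated by 3 intermediate landings.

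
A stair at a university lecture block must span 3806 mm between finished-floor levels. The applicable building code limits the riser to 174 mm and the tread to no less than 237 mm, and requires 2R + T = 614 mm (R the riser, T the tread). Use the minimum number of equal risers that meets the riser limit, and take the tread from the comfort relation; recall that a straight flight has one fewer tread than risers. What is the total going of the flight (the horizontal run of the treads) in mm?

5628 mm

3806 / 174 = 21.87, so 22 risers are needed.
Each riser is 3806/22 = 173 mm (≤ 174 mm).
From 2R + T = 614: T = 614 − 346 = 268 mm.
22 risers give 21 treads; going = 21 × 268 = 5628 mm.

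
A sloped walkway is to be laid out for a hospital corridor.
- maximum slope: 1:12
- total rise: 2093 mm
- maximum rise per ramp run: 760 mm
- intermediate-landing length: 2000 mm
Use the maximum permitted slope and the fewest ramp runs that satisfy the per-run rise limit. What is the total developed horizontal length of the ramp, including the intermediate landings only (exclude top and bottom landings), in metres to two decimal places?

29.12 m

2093 / 760 = 2.754 → round up to 3 ramp runs. That means 2 intermediate landings.
Horizontal run for 2093 mm of rise at 1:12 is 2093 × 12 = 25116 mm.
2 intermediate landings contribute 2 × 2000 = 4000 mm.
Developed length = 25116 + 4000 = 29116 mm.
= 29.12 m.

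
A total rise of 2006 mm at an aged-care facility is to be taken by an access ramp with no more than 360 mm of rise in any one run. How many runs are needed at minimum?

6 runs

⌈2006/360⌉ = 6 ramp runs.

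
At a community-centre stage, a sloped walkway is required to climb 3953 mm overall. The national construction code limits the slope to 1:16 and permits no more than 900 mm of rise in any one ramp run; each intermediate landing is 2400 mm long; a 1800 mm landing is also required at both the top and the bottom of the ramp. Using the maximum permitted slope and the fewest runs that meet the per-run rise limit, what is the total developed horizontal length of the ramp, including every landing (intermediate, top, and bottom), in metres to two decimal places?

76.45 m

At most 900 each: 3953/900 = 4.39, giving 5 ramp runs. That means 4 intermediate landings.
Ramp run (horizontal) at 1:16: 3953 × 16 = 63248 mm.
Intermediate landings: 4 × 2400 = 9600 mm.
Top and bottom landings: 2 × 1800 = 3600 mm.
Total = 63248 + 9600 + 3600 = 76448 mm.
= 76.45 m.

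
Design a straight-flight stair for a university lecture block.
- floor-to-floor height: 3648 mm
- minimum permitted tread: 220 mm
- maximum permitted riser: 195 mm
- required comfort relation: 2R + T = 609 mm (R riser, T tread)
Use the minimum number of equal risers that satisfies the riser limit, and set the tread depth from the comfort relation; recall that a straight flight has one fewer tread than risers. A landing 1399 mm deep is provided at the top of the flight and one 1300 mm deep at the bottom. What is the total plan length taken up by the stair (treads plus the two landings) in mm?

At most 195 each: 3648/195 = 18.71, giving 19 risers.
Riser R = 3648 / 19 = 192 mm, within the 195 mm limit.
From 2R + T = 609: T = 609 − 384 = 225 mm.
Going = (19 − 1) × 225 = 4050 mm.
Enclosure = 4050 + 1399 + 1300 = 6749 mm.

6749 mm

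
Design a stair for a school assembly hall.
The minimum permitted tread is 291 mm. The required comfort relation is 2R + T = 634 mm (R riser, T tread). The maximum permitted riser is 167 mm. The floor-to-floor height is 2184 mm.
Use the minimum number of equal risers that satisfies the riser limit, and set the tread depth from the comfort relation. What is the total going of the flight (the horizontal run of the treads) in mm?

2184 / 167 = 13.078 → round up to 14 risers.
R = 2184 ÷ 14 = 156 mm.
T = 634 − 2·156 = 322 mm, which satisfies the 291 mm minimum.
Treads = 14 − 1 = 13; going = 13 × 322 = 4186 mm.

4186 mm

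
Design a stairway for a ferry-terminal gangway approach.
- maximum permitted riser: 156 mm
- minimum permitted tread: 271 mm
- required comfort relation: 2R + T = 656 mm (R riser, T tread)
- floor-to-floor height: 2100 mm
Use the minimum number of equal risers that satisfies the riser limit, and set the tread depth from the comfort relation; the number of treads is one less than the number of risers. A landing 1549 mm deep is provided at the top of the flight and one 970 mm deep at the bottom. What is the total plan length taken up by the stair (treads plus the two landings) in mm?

7147 mm

2100 / 156 = 13.462 → round up to 14 risers.
Each riser is 2100/14 = 150 mm (≤ 156 mm).
T = 656 − 2·150 = 356 mm, which satisfies the 271 mm minimum.
Treads = 14 − 1 = 13; going = 13 × 356 = 4628 mm.
Enclosure = 4628 + 1549 + 970 = 7147 mm.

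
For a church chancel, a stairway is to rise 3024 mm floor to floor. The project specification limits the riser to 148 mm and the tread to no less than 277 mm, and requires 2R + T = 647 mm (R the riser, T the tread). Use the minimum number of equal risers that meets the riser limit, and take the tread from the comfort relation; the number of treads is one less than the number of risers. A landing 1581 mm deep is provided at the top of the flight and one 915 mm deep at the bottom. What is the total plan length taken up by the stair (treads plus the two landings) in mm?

3024 / 148 = 20.432 → round up to 21 risers.
Each riser is 3024/21 = 144 mm (≤ 148 mm).
T = 647 − 2·144 = 359 mm, which satisfies the 277 mm minimum.
Treads = 21 − 1 = 20; going = 20 × 359 = 7180 mm.
Enclosure = 7180 + 1581 + 915 = 9676 mm.

9676 mm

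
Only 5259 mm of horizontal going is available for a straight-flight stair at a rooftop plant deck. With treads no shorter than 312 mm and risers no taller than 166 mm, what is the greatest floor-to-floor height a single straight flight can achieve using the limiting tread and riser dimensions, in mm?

5259 / 312 = 16.86, so 16 treads fit.
Risers = treads + 1 = 17.
Maximum height = 17 × 166 = 2822 mm.

2822 mm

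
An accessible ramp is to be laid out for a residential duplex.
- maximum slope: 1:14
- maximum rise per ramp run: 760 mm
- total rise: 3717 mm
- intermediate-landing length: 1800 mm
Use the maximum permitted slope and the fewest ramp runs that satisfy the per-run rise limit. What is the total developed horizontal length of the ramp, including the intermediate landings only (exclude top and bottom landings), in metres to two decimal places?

59.24 m

At most 760 each: 3717/760 = 4.89, giving 5 ramp runs. That means 4 intermediate landings.
Ramp run (horizontal) at 1:14: 3717 × 14 = 52038 mm.
Intermediate landings: 4 × 1800 = 7200 mm.
Total developed length = 52038 + 7200 = 59238 mm.
= 59.24 m.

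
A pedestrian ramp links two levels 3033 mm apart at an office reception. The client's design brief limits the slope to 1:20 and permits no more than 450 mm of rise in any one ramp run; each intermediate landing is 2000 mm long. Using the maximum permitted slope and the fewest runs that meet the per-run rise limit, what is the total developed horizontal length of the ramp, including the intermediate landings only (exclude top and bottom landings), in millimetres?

72660 mm

3033 / 450 = 6.740 → round up to 7 ramp runs. That means 6 intermediate landings.
Ramp run (horizontal) at 1:20: 3033 × 20 = 60660 mm.
6 intermediate landings contribute 6 × 2000 = 12000 mm.
Total developed length = 60660 + 12000 = 72660 mm.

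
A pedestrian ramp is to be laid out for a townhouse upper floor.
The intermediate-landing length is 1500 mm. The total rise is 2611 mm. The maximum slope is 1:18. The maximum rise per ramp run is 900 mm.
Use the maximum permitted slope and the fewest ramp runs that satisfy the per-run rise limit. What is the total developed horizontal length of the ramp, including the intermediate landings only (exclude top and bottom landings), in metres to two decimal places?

50.00 m

⌈2611/900⌉ = 3 ramp runs. That means 2 intermediate landings.
Horizontal run for 2611 mm of rise at 1:18 is 2611 × 18 = 46998 mm.
2 intermediate landings contribute 2 × 1500 = 3000 mm.
Developed length = 46998 + 3000 = 49998 mm.
= 50.00 m.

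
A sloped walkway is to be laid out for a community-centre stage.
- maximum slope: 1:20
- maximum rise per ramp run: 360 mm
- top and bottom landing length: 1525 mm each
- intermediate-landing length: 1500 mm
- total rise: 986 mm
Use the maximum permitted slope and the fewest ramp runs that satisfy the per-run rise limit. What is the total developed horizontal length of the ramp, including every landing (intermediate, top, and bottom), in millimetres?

At most 360 each: 986/360 = 2.74, giving 3 ramp runs. That means 2 intermediate landings.
Ramp run (horizontal) at 1:20: 986 × 20 = 19720 mm.
2 intermediate landings contribute 2 × 1500 = 3000 mm.
Top and bottom landings: 2 × 1525 = 3050 mm.
Total = 19720 + 3000 + 3050 = 25770 mm.

25770 mm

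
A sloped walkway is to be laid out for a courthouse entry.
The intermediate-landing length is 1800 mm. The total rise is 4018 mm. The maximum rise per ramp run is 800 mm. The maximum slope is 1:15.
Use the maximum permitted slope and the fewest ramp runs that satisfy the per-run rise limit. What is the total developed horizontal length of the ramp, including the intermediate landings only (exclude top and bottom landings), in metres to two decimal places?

69.27 m

⌈4018/800⌉ = 6 ramp runs. That means 5 intermediate landings.
Ramp run (horizontal) at 1:15: 4018 × 15 = 60270 mm.
5 intermediate landings contribute 5 × 1800 = 9000 mm.
Total developed length = 60270 + 9000 = 69270 mm.
= 69.27 m.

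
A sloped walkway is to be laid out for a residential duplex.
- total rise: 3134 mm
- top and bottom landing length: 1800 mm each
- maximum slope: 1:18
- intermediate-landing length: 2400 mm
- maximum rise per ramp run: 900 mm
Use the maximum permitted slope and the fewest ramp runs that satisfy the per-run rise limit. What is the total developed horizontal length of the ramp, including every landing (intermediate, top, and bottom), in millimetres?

⌈3134/900⌉ = 4 ramp runs. That means 3 intermediate landings.
Horizontal run for 3134 mm of rise at 1:18 is 3134 × 18 = 56412 mm.
3 intermediate landings contribute 3 × 2400 = 7200 mm.
Top and bottom landings: 2 × 1800 = 3600 mm.
Total = 56412 + 7200 + 3600 = 67212 mm.

67212 mm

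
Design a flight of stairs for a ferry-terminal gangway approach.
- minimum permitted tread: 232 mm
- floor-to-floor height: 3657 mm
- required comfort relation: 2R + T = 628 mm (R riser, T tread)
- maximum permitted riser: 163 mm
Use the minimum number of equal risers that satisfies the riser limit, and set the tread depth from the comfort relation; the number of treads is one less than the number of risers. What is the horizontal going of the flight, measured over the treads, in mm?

6820 mm

3657 / 163 = 22.44, so 23 risers are needed.
R = 3657 ÷ 23 = 159 mm.
Tread T = 628 − 2 × 159 = 310 mm (≥ 232 mm).
Going = (23 − 1) × 310 = 6820 mm.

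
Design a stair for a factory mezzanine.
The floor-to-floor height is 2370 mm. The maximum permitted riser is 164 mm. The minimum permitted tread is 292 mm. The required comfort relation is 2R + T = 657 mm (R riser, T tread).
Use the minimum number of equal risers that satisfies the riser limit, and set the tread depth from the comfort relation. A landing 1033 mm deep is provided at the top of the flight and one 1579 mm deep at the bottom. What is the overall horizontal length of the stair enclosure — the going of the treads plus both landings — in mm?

7386 mm

⌈2370/164⌉ = 15 risers.
Each riser is 2370/15 = 158 mm (≤ 164 mm).
T = 657 − 2·158 = 341 mm, which satisfies the 292 mm minimum.
Treads = 15 − 1 = 14; going = 14 × 341 = 4774 mm.
Enclosure = 4774 + 1033 + 1579 = 7386 mm.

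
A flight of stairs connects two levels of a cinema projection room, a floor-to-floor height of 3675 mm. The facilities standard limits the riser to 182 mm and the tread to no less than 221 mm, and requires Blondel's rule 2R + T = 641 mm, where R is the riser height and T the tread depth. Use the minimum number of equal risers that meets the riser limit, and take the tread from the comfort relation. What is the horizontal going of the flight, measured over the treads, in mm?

3675 / 182 = 20.192 → round up to 21 risers.
Each riser is 3675/21 = 175 mm (≤ 182 mm).
T = 641 − 2·175 = 291 mm, which satisfies the 221 mm minimum.
Treads = 21 − 1 = 20; going = 20 × 291 = 5820 mm.

5820 mm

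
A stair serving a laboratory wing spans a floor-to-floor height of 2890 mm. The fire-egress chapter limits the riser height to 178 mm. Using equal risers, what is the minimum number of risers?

2890 / 178 = 16.24, so 17 risers are needed.

17 risers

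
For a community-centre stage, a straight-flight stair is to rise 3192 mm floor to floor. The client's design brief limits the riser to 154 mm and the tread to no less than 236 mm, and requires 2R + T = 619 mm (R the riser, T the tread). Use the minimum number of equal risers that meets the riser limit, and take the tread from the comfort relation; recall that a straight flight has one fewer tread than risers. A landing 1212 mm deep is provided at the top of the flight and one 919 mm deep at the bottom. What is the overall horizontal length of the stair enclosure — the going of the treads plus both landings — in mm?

3192 / 154 = 20.73, so 21 risers are needed.
Each riser is 3192/21 = 152 mm (≤ 154 mm).
T = 619 − 2·152 = 315 mm, which satisfies the 236 mm minimum.
Treads = 21 − 1 = 20; going = 20 × 315 = 6300 mm.
Enclosure = 6300 + 1212 + 919 = 8431 mm.

8431 mm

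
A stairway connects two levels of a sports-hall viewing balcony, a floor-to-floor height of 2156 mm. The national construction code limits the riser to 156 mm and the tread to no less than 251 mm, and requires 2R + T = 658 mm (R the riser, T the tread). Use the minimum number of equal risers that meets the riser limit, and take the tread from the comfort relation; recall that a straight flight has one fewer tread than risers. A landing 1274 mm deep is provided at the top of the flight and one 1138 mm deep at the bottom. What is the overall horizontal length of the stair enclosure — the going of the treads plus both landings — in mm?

6962 mm

2156 / 156 = 13.82, so 14 risers are needed.
Each riser is 2156/14 = 154 mm (≤ 156 mm).
Tread T = 658 − 2 × 154 = 350 mm (≥ 251 mm).
Treads = 14 − 1 = 13; going = 13 × 350 = 4550 mm.
Enclosure = 4550 + 1274 + 1138 = 6962 mm.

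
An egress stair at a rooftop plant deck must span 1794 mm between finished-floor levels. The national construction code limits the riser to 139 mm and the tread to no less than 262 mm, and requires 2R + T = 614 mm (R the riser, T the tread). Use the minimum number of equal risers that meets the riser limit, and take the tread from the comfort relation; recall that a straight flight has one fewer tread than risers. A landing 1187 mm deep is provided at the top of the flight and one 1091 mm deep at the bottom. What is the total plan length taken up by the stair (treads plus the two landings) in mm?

6334 mm

1794 / 139 = 12.906 → round up to 13 risers.
Each riser is 1794/13 = 138 mm (≤ 139 mm).
From 2R + T = 614: T = 614 − 276 = 338 mm.
13 risers give 12 treads; going = 12 × 338 = 4056 mm.
Add landings: 4056 + 1187 + 1091 = 6334 mm.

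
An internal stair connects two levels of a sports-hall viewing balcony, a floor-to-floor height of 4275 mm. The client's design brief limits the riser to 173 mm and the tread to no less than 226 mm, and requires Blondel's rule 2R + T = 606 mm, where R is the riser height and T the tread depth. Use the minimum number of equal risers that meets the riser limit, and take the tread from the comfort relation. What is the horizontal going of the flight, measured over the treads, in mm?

6336 mm

⌈4275/173⌉ = 25 risers.
Riser R = 4275 / 25 = 171 mm, within the 173 mm limit.
From 2R + T = 606: T = 606 − 342 = 264 mm.
Going = (25 − 1) × 264 = 6336 mm.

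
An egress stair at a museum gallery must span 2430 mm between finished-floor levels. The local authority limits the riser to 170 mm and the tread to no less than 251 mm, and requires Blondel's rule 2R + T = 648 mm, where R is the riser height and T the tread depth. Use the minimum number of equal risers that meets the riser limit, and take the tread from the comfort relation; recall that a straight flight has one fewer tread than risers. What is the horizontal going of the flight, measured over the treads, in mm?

2430 / 170 = 14.294 → round up to 15 risers.
R = 2430 ÷ 15 = 162 mm.
Tread T = 648 − 2 × 162 = 324 mm (≥ 251 mm).
Going = (15 − 1) × 324 = 4536 mm.

4536 mm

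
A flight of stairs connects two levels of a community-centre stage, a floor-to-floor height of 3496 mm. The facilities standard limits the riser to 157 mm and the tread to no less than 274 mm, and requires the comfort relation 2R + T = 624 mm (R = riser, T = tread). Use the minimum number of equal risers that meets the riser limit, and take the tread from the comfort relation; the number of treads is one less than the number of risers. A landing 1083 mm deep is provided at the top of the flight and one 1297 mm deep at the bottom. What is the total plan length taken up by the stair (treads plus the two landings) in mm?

9420 mm

At most 157 each: 3496/157 = 22.27, giving 23 risers.
Each riser is 3496/23 = 152 mm (≤ 157 mm).
T = 624 − 2·152 = 320 mm, which satisfies the 274 mm minimum.
Treads = 23 − 1 = 22; going = 22 × 320 = 7040 mm.
Add landings: 7040 + 1083 + 1297 = 9420 mm.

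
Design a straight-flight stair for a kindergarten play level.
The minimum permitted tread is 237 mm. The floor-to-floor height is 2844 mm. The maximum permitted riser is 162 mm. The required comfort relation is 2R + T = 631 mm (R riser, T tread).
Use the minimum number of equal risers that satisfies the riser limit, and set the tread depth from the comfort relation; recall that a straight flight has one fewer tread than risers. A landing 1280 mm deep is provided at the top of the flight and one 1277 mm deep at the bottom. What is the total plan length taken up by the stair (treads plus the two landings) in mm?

2844 / 162 = 17.56, so 18 risers are needed.
Riser R = 2844 / 18 = 158 mm, within the 162 mm limit.
T = 631 − 2·158 = 315 mm, which satisfies the 237 mm minimum.
18 risers give 17 treads; going = 17 × 315 = 5355 mm.
Enclosure = 5355 + 1280 + 1277 = 7912 mm.

7912 mm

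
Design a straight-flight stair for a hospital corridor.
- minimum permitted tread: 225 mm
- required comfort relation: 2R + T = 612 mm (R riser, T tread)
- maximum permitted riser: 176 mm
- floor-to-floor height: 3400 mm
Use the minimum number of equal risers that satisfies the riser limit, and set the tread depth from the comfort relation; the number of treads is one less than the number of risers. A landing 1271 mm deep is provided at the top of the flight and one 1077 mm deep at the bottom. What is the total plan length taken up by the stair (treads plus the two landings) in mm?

3400 / 176 = 19.318 → round up to 20 risers.
R = 3400 ÷ 20 = 170 mm.
T = 612 − 2·170 = 272 mm, which satisfies the 225 mm minimum.
Treads = 20 − 1 = 19; going = 19 × 272 = 5168 mm.
Enclosure = 5168 + 1271 + 1077 = 7516 mm.

7516 mm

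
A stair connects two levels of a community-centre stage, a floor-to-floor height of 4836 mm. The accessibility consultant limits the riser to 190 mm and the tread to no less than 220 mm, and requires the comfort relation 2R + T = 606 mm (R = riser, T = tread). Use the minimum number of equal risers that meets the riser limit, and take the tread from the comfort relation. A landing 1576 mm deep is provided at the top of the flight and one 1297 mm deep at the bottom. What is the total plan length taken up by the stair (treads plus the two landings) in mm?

8723 mm

At most 190 each: 4836/190 = 25.45, giving 26 risers.
Riser R = 4836 / 26 = 186 mm, within the 190 mm limit.
From 2R + T = 606: T = 606 − 372 = 234 mm.
26 risers give 25 treads; going = 25 × 234 = 5850 mm.
Add landings: 5850 + 1576 + 1297 = 8723 mm.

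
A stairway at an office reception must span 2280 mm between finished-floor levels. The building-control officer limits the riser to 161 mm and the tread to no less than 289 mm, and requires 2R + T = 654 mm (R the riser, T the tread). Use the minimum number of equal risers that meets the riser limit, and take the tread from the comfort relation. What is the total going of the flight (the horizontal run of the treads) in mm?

2280 / 161 = 14.161 → round up to 15 risers.
Riser R = 2280 / 15 = 152 mm, within the 161 mm limit.
Tread T = 654 − 2 × 152 = 350 mm (≥ 289 mm).
Going = (15 − 1) × 350 = 4900 mm.

4900 mm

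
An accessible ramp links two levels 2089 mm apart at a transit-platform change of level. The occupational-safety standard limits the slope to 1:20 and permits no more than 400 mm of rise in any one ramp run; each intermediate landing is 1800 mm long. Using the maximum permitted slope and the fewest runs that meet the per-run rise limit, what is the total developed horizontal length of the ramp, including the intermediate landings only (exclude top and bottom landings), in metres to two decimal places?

2089 / 400 = 5.223 → round up to 6 ramp runs. That means 5 intermediate landings.
Ramp run (horizontal) at 1:20: 2089 × 20 = 41780 mm.
5 intermediate landings contribute 5 × 1800 = 9000 mm.
Total developed length = 41780 + 9000 = 50780 mm.
= 50.78 m.

50.78 m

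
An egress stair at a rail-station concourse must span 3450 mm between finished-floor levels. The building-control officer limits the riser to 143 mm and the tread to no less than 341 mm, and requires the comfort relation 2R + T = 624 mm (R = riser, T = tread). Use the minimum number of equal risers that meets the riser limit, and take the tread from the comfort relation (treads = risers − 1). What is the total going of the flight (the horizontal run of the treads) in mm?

8352 mm

3450 / 143 = 24.126 → round up to 25 risers.
Riser R = 3450 / 25 = 138 mm, within the 143 mm limit.
From 2R + T = 624: T = 624 − 276 = 348 mm.
25 risers give 24 treads; going = 24 × 348 = 8352 mm.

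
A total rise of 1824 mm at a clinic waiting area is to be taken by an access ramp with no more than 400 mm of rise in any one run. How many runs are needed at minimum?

5 runs

At most 400 each: 1824/400 = 4.56, giving 5 ramp runs.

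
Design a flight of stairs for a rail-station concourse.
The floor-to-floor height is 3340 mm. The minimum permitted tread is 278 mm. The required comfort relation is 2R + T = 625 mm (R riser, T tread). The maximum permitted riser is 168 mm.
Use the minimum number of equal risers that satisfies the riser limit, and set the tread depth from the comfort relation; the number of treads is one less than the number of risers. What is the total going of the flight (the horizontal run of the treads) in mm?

5529 mm

3340 / 168 = 19.881 → round up to 20 risers.
Riser R = 3340 / 20 = 167 mm, within the 168 mm limit.
T = 625 − 2·167 = 291 mm, which satisfies the 278 mm minimum.
20 risers give 19 treads; going = 19 × 291 = 5529 mm.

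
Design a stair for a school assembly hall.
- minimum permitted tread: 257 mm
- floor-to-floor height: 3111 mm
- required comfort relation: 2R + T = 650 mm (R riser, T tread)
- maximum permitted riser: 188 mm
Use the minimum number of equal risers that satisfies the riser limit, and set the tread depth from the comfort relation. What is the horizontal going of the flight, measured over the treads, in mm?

4544 mm

3111 / 188 = 16.55, so 17 risers are needed.
R = 3111 ÷ 17 = 183 mm.
T = 650 − 2·183 = 284 mm, which satisfies the 257 mm minimum.
Going = (17 − 1) × 284 = 4544 mm.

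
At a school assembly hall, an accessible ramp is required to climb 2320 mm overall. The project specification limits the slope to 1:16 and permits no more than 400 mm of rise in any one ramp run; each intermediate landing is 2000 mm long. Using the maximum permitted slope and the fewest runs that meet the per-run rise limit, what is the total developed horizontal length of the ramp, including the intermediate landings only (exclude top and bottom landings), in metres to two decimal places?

47.12 m

2320 / 400 = 5.80, so 6 ramp runs are needed. That means 5 intermediate landings.
Ramp run (horizontal) at 1:16: 2320 × 16 = 37120 mm.
5 intermediate landings contribute 5 × 2000 = 10000 mm.
Developed length = 37120 + 10000 = 47120 mm.
= 47.12 m.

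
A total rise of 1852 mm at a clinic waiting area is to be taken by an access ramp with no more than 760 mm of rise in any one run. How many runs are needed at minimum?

At most 760 each: 1852/760 = 2.44, giving 3 ramp runs.

3 runs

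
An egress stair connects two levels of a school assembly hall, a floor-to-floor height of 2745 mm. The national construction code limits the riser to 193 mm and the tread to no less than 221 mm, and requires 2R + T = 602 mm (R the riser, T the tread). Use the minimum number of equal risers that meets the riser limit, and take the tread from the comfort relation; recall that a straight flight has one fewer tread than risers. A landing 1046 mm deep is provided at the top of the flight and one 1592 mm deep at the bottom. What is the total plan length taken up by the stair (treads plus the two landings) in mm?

5942 mm

2745 / 193 = 14.223 → round up to 15 risers.
R = 2745 ÷ 15 = 183 mm.
From 2R + T = 602: T = 602 − 366 = 236 mm.
Treads = 15 − 1 = 14; going = 14 × 236 = 3304 mm.
Enclosure = 3304 + 1046 + 1592 = 5942 mm.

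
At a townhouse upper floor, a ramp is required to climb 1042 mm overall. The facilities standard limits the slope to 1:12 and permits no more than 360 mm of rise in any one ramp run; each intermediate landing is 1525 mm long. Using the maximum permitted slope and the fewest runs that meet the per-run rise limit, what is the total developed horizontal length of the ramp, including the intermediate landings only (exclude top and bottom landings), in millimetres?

15554 mm

⌈1042/360⌉ = 3 ramp runs. That means 2 intermediate landings.
Horizontal run for 1042 mm of rise at 1:12 is 1042 × 12 = 12504 mm.
2 intermediate landings contribute 2 × 1525 = 3050 mm.
Developed length = 12504 + 3050 = 15554 mm.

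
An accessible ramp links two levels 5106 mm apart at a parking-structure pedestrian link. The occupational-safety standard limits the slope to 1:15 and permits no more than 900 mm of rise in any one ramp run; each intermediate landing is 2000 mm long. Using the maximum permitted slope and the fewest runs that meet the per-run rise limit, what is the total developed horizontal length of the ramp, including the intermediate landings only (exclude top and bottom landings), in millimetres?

86590 mm

⌈5106/900⌉ = 6 ramp runs. That means 5 intermediate landings.
Ramp run (horizontal) at 1:15: 5106 × 15 = 76590 mm.
Intermediate landings: 5 × 2000 = 10000 mm.
Total developed length = 76590 + 10000 = 86590 mm.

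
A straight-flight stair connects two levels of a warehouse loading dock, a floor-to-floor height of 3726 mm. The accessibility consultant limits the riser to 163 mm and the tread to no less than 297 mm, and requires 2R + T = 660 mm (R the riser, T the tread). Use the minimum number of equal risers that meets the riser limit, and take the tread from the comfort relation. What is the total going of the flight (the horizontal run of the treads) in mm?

3726 / 163 = 22.859 → round up to 23 risers.
R = 3726 ÷ 23 = 162 mm.
Tread T = 660 − 2 × 162 = 336 mm (≥ 297 mm).
Treads = 23 − 1 = 22; going = 22 × 336 = 7392 mm.

7392 mm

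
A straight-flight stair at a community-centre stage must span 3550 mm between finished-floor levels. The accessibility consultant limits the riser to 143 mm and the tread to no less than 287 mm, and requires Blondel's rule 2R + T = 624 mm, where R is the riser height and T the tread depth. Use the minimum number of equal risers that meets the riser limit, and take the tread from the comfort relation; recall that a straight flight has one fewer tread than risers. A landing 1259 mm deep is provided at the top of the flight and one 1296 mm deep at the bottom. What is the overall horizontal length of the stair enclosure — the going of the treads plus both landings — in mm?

At most 143 each: 3550/143 = 24.83, giving 25 risers.
R = 3550 ÷ 25 = 142 mm.
T = 624 − 2·142 = 340 mm, which satisfies the 287 mm minimum.
Treads = 25 − 1 = 24; going = 24 × 340 = 8160 mm.
Add landings: 8160 + 1259 + 1296 = 10715 mm.

10715 mm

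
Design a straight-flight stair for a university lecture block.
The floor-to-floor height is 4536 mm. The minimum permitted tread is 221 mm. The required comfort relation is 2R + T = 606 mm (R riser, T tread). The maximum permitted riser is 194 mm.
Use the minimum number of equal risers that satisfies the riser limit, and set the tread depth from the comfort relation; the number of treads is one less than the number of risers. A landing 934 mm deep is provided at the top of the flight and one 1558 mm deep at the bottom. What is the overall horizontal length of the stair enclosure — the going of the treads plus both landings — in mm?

4536 / 194 = 23.38, so 24 risers are needed.
Each riser is 4536/24 = 189 mm (≤ 194 mm).
From 2R + T = 606: T = 606 − 378 = 228 mm.
24 risers give 23 treads; going = 23 × 228 = 5244 mm.
Enclosure = 5244 + 934 + 1558 = 7736 mm.

7736 mm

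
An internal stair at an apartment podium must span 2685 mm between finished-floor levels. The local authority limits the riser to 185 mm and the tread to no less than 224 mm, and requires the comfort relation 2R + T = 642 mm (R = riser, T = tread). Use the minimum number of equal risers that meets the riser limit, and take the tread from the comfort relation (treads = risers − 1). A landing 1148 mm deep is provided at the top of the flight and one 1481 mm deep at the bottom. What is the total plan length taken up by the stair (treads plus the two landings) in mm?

6605 mm

⌈2685/185⌉ = 15 risers.
Each riser is 2685/15 = 179 mm (≤ 185 mm).
From 2R + T = 642: T = 642 − 358 = 284 mm.
Going = (15 − 1) × 284 = 3976 mm.
Enclosure = 3976 + 1148 + 1481 = 6605 mm.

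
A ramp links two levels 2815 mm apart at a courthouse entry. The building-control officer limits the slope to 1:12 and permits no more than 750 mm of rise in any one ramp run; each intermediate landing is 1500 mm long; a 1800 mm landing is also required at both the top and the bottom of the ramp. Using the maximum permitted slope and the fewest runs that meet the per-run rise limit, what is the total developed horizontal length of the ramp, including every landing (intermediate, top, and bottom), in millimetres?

At most 750 each: 2815/750 = 3.75, giving 4 ramp runs. That means 3 intermediate landings.
Ramp run (horizontal) at 1:12: 2815 × 12 = 33780 mm.
3 intermediate landings contribute 3 × 1500 = 4500 mm.
Top and bottom landings: 2 × 1800 = 3600 mm.
Total = 33780 + 4500 + 3600 = 41880 mm.

41880 mm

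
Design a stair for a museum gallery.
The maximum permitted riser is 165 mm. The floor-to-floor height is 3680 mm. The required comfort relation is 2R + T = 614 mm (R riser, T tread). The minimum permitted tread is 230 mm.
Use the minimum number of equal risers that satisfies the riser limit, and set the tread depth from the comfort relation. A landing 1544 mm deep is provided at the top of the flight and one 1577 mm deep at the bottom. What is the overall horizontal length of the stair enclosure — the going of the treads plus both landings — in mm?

⌈3680/165⌉ = 23 risers.
R = 3680 ÷ 23 = 160 mm.
T = 614 − 2·160 = 294 mm, which satisfies the 230 mm minimum.
Going = (23 − 1) × 294 = 6468 mm.
Add landings: 6468 + 1544 + 1577 = 9589 mm.

9589 mm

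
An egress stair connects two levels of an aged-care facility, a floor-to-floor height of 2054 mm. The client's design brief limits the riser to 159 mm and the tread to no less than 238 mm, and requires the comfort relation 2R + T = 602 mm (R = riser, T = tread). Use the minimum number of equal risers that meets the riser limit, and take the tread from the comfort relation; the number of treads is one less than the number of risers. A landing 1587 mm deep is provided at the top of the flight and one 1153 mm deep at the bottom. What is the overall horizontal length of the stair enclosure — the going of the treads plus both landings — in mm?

6172 mm

2054 / 159 = 12.918 → round up to 13 risers.
Each riser is 2054/13 = 158 mm (≤ 159 mm).
T = 602 − 2·158 = 286 mm, which satisfies the 238 mm minimum.
Going = (13 − 1) × 286 = 3432 mm.
Add landings: 3432 + 1587 + 1153 = 6172 mm.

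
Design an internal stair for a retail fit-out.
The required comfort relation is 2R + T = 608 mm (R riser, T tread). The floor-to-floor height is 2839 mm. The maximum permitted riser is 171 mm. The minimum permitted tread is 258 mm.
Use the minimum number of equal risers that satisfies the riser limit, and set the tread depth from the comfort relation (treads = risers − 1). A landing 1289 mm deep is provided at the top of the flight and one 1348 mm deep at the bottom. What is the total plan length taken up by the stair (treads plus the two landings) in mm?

2839 / 171 = 16.60, so 17 risers are needed.
Riser R = 2839 / 17 = 167 mm, within the 171 mm limit.
Tread T = 608 − 2 × 167 = 274 mm (≥ 258 mm).
Going = (17 − 1) × 274 = 4384 mm.
Add landings: 4384 + 1289 + 1348 = 7021 mm.

7021 mm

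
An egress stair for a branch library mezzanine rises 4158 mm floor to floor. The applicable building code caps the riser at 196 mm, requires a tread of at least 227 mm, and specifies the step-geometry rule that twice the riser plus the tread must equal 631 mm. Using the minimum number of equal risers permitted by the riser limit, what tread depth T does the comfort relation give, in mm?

At most 196 each: 4158/196 = 21.21, giving 22 risers.
Each riser is 4158/22 = 189 mm (≤ 196 mm).
From 2R + T = 631: T = 631 − 378 = 253 mm.

253 mm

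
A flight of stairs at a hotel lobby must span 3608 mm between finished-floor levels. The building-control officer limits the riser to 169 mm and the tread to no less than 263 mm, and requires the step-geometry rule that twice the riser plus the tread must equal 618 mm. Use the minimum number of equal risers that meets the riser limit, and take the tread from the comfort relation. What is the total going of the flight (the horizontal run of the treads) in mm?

6090 mm

At most 169 each: 3608/169 = 21.35, giving 22 risers.
Each riser is 3608/22 = 164 mm (≤ 169 mm).
From 2R + T = 618: T = 618 − 328 = 290 mm.
Going = (22 − 1) × 290 = 6090 mm.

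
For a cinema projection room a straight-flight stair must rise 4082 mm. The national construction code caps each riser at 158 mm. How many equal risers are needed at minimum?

26 risers

4082 / 158 = 25.84, so 26 risers are needed.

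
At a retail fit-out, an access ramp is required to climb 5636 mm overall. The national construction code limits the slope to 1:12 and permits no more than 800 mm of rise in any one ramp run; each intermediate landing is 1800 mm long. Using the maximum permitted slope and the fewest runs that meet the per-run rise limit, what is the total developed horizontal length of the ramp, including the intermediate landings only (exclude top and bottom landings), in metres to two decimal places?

At most 800 each: 5636/800 = 7.04, giving 8 ramp runs. That means 7 intermediate landings.
Ramp run (horizontal) at 1:12: 5636 × 12 = 67632 mm.
Intermediate landings: 7 × 1800 = 12600 mm.
Developed length = 67632 + 12600 = 80232 mm.
= 80.23 m.

80.23 m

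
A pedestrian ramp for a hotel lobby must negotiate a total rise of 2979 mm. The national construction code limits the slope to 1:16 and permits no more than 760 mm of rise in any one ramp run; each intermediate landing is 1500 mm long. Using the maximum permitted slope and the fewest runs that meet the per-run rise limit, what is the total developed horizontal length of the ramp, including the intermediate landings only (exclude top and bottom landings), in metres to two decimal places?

52.16 m

2979 / 760 = 3.92, so 4 ramp runs are needed. That means 3 intermediate landings.
Horizontal run for 2979 mm of rise at 1:16 is 2979 × 16 = 47664 mm.
3 intermediate landings contribute 3 × 1500 = 4500 mm.
Total developed length = 47664 + 4500 = 52164 mm.
= 52.16 m.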